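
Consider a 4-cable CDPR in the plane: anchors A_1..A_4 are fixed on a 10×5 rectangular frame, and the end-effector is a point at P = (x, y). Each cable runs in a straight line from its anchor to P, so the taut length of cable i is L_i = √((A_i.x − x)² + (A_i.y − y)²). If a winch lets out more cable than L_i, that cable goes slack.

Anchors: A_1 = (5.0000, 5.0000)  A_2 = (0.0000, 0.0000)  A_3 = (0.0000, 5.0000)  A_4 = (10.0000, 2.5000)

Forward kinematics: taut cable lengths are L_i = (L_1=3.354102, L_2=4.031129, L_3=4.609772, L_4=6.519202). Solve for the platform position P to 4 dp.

(3.5000, 2.0000)

circle eqns → linear via eq_j − eq_1; set k_j = A_j·A_j − L_j²
k_1 = 25.0000+25.0000−11.2500 = 38.7500
10.0000·x + 10.0000·y = k_1−k_2 = 55.0000
10.0000·x + 0.0000·y = k_1−k_3 = 35.0000
-10.0000·x + 5.0000·y = k_1−k_4 = -25.0000
solve first two rows → x=3.5000, y=2.0000
check cable 4: ‖A_4−P‖² = 42.5000 ≈ L_4² = 42.5000 ✓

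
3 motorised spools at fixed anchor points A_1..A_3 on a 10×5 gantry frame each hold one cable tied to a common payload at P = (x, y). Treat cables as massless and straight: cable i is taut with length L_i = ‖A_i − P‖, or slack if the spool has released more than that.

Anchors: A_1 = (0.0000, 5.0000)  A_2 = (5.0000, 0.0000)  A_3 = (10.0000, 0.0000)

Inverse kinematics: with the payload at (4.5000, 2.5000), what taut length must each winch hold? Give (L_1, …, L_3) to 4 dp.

cable 1: Δx=-4.5000, Δy=2.5000; L_1 = √(Δx²+Δy²) = 5.1478
cable 2: Δx=0.5000, Δy=-2.5000; L_2 = √(Δx²+Δy²) = 2.5495
cable 3: Δx=5.5000, Δy=-2.5000; L_3 = √(Δx²+Δy²) = 6.0415

(5.1478, 2.5495, 6.0415)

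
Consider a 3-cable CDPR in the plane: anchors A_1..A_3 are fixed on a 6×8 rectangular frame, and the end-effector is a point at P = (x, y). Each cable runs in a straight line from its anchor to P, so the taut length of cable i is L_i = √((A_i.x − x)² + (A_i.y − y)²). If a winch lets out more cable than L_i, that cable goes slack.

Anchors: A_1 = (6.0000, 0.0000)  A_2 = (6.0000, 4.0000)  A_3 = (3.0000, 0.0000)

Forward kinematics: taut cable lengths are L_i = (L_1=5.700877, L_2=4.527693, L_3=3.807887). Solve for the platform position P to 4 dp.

expand ‖A_i−P‖²=L_i² and subtract eq 1 (c_i ≔ ‖A_i‖²−L_i²)
c_1 = 36.0000+0.0000−32.5000 = 3.5000
eq1−eq2 → [0.0000  -8.0000]·P = -28.0000
eq1−eq3 → [6.0000  0.0000]·P = 9.0000
2×2 solve → P = (1.5000, 3.5000)

(1.5000, 3.5000)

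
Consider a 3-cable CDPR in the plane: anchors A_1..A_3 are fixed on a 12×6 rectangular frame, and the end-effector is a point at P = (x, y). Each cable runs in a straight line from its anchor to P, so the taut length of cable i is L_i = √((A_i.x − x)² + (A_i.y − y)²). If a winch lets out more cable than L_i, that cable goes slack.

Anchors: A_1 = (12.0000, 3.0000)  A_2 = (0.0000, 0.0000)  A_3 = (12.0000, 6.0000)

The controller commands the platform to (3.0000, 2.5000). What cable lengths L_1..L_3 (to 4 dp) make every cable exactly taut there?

(9.0139, 3.9051, 9.6566)

L_1 = √((12.0000−3.0000)² + (3.0000−2.5000)²) = 9.0139
L_2 = √((0.0000−3.0000)² + (0.0000−2.5000)²) = 3.9051
L_3 = √((12.0000−3.0000)² + (6.0000−2.5000)²) = 9.6566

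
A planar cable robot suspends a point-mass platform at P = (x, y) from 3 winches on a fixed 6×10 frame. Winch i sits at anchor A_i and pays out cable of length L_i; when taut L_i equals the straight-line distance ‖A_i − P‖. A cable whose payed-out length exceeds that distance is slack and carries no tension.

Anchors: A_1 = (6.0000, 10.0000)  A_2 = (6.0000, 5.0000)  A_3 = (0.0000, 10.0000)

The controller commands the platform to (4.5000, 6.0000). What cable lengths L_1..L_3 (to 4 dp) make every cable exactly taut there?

L_1: Δ = A_1−P = (1.5000, 4.0000) → ‖Δ‖ = √18.2500 = 4.2720
L_2: Δ = A_2−P = (1.5000, -1.0000) → ‖Δ‖ = √3.2500 = 1.8028
L_3: Δ = A_3−P = (-4.5000, 4.0000) → ‖Δ‖ = √36.2500 = 6.0208

(4.2720, 1.8028, 6.0208)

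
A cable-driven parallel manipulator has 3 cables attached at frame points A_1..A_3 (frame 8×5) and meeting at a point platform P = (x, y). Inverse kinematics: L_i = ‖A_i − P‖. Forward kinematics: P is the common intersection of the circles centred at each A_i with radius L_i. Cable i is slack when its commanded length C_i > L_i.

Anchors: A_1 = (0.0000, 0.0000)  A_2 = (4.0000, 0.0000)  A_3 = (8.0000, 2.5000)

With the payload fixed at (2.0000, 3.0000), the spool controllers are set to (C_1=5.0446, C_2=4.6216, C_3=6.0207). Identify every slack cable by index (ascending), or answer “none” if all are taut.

i=1: geometric 3.6056 vs commanded 5.0446 ⇒ slack
i=2: geometric 3.6056 vs commanded 4.6216 ⇒ slack
i=3: geometric 6.0208 vs commanded 6.0207 ⇒ taut

1, 2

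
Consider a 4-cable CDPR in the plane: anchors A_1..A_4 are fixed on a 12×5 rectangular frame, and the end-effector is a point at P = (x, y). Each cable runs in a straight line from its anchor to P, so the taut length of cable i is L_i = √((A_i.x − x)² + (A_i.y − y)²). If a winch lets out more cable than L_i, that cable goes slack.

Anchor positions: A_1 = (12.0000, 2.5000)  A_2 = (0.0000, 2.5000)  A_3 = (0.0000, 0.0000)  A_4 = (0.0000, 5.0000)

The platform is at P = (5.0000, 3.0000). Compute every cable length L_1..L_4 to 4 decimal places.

L_1: Δ = A_1−P = (7.0000, -0.5000) → ‖Δ‖ = √49.2500 = 7.0178
L_2: Δ = A_2−P = (-5.0000, -0.5000) → ‖Δ‖ = √25.2500 = 5.0249
L_3: Δ = A_3−P = (-5.0000, -3.0000) → ‖Δ‖ = √34.0000 = 5.8310
L_4: Δ = A_4−P = (-5.0000, 2.0000) → ‖Δ‖ = √29.0000 = 5.3852

(7.0178, 5.0249, 5.8310, 5.3852)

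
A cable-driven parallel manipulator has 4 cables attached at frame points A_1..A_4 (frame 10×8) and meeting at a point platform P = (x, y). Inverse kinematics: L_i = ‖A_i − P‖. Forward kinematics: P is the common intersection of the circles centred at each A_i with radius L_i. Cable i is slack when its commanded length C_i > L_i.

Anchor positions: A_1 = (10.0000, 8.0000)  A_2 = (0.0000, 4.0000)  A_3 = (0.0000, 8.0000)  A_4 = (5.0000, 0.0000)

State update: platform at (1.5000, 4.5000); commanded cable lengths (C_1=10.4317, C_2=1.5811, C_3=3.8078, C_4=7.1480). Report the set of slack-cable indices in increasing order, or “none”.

1, 4

i=1: geometric 9.1924 vs commanded 10.4317 ⇒ slack
i=2: geometric 1.5811 vs commanded 1.5811 ⇒ taut
i=3: geometric 3.8079 vs commanded 3.8078 ⇒ taut
i=4: geometric 5.7009 vs commanded 7.1480 ⇒ slack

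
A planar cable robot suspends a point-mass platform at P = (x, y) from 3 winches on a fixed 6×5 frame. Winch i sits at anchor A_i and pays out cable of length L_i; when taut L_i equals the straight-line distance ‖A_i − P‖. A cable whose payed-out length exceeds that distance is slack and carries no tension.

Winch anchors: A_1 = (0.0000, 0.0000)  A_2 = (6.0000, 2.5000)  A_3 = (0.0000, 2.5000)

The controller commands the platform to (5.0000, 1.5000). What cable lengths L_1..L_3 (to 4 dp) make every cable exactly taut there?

L_1 = √((0.0000−5.0000)² + (0.0000−1.5000)²) = 5.2202
L_2 = √((6.0000−5.0000)² + (2.5000−1.5000)²) = 1.4142
L_3 = √((0.0000−5.0000)² + (2.5000−1.5000)²) = 5.0990

(5.2202, 1.4142, 5.0990)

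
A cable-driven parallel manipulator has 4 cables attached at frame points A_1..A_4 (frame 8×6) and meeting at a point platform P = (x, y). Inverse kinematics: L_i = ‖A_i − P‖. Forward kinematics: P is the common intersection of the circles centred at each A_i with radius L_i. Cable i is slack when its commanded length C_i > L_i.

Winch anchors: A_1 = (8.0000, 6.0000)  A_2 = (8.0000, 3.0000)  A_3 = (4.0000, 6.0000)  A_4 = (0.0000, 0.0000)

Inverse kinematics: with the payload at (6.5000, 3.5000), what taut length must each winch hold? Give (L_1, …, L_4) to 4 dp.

L_1: Δ = A_1−P = (1.5000, 2.5000) → ‖Δ‖ = √8.5000 = 2.9155
L_2: Δ = A_2−P = (1.5000, -0.5000) → ‖Δ‖ = √2.5000 = 1.5811
L_3: Δ = A_3−P = (-2.5000, 2.5000) → ‖Δ‖ = √12.5000 = 3.5355
L_4: Δ = A_4−P = (-6.5000, -3.5000) → ‖Δ‖ = √54.5000 = 7.3824

(2.9155, 1.5811, 3.5355, 7.3824)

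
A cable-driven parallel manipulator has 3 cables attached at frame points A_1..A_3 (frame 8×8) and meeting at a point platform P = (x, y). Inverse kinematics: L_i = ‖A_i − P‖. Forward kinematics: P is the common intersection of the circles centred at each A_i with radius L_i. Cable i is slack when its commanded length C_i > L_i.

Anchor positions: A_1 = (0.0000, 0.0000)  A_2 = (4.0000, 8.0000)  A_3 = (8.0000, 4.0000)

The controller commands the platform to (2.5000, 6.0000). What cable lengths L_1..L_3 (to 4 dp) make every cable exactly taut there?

L_1: Δ = A_1−P = (-2.5000, -6.0000) → ‖Δ‖ = √42.2500 = 6.5000
L_2: Δ = A_2−P = (1.5000, 2.0000) → ‖Δ‖ = √6.2500 = 2.5000
L_3: Δ = A_3−P = (5.5000, -2.0000) → ‖Δ‖ = √34.2500 = 5.8523

(6.5000, 2.5000, 5.8523)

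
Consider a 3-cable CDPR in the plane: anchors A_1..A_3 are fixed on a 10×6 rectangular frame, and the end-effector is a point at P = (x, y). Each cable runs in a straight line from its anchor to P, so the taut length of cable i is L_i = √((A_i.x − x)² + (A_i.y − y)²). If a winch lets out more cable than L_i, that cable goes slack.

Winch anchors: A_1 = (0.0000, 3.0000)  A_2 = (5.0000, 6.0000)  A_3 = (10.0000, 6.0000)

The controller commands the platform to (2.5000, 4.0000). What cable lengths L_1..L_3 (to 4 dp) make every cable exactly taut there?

cable 1: Δx=-2.5000, Δy=-1.0000; L_1 = √(Δx²+Δy²) = 2.6926
cable 2: Δx=2.5000, Δy=2.0000; L_2 = √(Δx²+Δy²) = 3.2016
cable 3: Δx=7.5000, Δy=2.0000; L_3 = √(Δx²+Δy²) = 7.7621

(2.6926, 3.2016, 7.7621)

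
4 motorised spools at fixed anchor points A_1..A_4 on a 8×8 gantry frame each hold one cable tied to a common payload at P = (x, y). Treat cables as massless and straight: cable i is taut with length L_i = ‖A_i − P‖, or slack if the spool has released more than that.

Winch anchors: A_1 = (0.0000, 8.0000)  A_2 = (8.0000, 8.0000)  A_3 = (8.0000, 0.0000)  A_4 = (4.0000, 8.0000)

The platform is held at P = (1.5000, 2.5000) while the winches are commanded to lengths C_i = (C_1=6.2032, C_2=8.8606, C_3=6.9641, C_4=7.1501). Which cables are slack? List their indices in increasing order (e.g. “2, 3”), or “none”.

cable 1: L_1 = ‖A_1−P‖ = 5.7009;  C_1 = 6.2032 → slack
cable 2: L_2 = ‖A_2−P‖ = 8.5147;  C_2 = 8.8606 → slack
cable 3: L_3 = ‖A_3−P‖ = 6.9642;  C_3 = 6.9641 → taut
cable 4: L_4 = ‖A_4−P‖ = 6.0415;  C_4 = 7.1501 → slack

1, 2, 4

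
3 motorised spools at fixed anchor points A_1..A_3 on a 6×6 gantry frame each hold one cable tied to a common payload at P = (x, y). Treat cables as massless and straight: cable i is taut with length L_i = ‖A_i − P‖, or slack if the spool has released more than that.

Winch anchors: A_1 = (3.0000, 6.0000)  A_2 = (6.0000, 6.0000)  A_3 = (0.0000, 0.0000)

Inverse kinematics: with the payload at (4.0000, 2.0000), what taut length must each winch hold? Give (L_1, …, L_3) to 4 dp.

(4.1231, 4.4721, 4.4721)

cable 1: Δx=-1.0000, Δy=4.0000; L_1 = √(Δx²+Δy²) = 4.1231
cable 2: Δx=2.0000, Δy=4.0000; L_2 = √(Δx²+Δy²) = 4.4721
cable 3: Δx=-4.0000, Δy=-2.0000; L_3 = √(Δx²+Δy²) = 4.4721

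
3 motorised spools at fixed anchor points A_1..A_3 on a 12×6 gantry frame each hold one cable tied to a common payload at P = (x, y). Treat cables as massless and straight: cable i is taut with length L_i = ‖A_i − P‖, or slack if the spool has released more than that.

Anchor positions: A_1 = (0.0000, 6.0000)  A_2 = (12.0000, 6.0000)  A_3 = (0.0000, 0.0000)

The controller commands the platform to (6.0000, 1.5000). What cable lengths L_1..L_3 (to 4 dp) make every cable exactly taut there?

(7.5000, 7.5000, 6.1847)

L_1 = √((0.0000−6.0000)² + (6.0000−1.5000)²) = 7.5000
L_2 = √((12.0000−6.0000)² + (6.0000−1.5000)²) = 7.5000
L_3 = √((0.0000−6.0000)² + (0.0000−1.5000)²) = 6.1847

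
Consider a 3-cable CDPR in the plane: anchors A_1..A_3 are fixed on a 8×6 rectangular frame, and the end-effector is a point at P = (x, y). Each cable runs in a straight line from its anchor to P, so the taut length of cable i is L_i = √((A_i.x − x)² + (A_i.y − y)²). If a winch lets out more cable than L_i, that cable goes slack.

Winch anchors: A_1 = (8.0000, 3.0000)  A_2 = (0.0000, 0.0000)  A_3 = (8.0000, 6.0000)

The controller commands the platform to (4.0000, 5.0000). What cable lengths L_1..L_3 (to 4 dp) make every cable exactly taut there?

(4.4721, 6.4031, 4.1231)

cable 1: Δx=4.0000, Δy=-2.0000; L_1 = √(Δx²+Δy²) = 4.4721
cable 2: Δx=-4.0000, Δy=-5.0000; L_2 = √(Δx²+Δy²) = 6.4031
cable 3: Δx=4.0000, Δy=1.0000; L_3 = √(Δx²+Δy²) = 4.1231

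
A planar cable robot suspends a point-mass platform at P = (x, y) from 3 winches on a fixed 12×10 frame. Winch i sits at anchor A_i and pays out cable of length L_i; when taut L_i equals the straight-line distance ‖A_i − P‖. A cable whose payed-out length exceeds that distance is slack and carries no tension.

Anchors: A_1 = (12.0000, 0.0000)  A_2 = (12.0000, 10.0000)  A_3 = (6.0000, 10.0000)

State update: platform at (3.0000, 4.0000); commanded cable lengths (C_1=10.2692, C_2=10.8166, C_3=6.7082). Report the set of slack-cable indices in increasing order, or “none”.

i=1: geometric 9.8489 vs commanded 10.2692 ⇒ slack
i=2: geometric 10.8167 vs commanded 10.8166 ⇒ taut
i=3: geometric 6.7082 vs commanded 6.7082 ⇒ taut

1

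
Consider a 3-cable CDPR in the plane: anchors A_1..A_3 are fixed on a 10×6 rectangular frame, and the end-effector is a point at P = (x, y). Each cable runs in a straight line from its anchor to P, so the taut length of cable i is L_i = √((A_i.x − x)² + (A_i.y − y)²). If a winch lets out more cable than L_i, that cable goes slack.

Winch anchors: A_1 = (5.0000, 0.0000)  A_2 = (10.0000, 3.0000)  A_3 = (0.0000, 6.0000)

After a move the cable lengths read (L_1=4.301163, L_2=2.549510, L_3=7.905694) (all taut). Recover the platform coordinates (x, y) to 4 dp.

expand ‖A_i−P‖²=L_i² and subtract eq 1 (c_i ≔ ‖A_i‖²−L_i²)
c_1 = 25.0000+0.0000−18.5000 = 6.5000
eq1−eq2 → [-10.0000  -6.0000]·P = -96.0000
eq1−eq3 → [10.0000  -12.0000]·P = 33.0000
2×2 solve → P = (7.5000, 3.5000)

(7.5000, 3.5000)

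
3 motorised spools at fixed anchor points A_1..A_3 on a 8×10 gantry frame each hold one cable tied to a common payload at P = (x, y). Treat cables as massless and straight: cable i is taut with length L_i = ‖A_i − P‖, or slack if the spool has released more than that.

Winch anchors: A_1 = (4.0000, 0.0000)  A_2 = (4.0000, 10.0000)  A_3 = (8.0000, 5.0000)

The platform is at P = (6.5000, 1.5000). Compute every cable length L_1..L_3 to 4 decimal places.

(2.9155, 8.8600, 3.8079)

cable 1: Δx=-2.5000, Δy=-1.5000; L_1 = √(Δx²+Δy²) = 2.9155
cable 2: Δx=-2.5000, Δy=8.5000; L_2 = √(Δx²+Δy²) = 8.8600
cable 3: Δx=1.5000, Δy=3.5000; L_3 = √(Δx²+Δy²) = 3.8079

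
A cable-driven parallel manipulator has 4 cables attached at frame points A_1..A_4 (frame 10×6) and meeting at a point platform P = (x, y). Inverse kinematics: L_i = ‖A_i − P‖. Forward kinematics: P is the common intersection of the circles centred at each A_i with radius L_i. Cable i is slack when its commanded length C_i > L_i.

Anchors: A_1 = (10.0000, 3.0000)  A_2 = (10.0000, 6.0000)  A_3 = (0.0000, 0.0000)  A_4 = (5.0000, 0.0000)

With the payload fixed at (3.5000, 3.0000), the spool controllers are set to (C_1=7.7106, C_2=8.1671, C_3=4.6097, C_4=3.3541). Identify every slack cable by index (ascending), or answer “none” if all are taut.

i=1: geometric 6.5000 vs commanded 7.7106 ⇒ slack
i=2: geometric 7.1589 vs commanded 8.1671 ⇒ slack
i=3: geometric 4.6098 vs commanded 4.6097 ⇒ taut
i=4: geometric 3.3541 vs commanded 3.3541 ⇒ taut

1, 2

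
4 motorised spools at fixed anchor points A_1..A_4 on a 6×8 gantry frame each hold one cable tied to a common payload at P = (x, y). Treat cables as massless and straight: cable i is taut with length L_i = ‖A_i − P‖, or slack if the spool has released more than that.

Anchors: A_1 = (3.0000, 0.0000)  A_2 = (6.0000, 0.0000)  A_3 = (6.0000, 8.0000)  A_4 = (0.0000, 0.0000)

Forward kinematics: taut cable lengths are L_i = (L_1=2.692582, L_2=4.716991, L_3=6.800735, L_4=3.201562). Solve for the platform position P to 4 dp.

(2.0000, 2.5000)

expand ‖A_i−P‖²=L_i² and subtract eq 1 (c_i ≔ ‖A_i‖²−L_i²)
c_1 = 9.0000+0.0000−7.2500 = 1.7500
eq1−eq2 → [-6.0000  0.0000]·P = -12.0000
eq1−eq3 → [-6.0000  -16.0000]·P = -52.0000
eq1−eq4 → [6.0000  0.0000]·P = 12.0000
2×2 solve → P = (2.0000, 2.5000)
check cable 4: ‖A_4−P‖² = 10.2500 ≈ L_4² = 10.2500 ✓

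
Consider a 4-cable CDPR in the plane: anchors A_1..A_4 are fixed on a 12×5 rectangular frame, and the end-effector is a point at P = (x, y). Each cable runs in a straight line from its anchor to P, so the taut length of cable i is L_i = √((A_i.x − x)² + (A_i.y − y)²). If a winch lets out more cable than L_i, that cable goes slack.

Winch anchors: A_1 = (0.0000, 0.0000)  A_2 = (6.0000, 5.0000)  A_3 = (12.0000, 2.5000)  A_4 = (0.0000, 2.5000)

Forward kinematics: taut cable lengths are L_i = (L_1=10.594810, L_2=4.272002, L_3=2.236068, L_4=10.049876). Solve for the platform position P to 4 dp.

expand ‖A_i−P‖²=L_i² and subtract eq 1 (k_i ≔ ‖A_i‖²−L_i²)
k_1 = 0.0000+0.0000−112.2500 = -112.2500
eq1−eq2 → [-12.0000  -10.0000]·P = -155.0000
eq1−eq3 → [-24.0000  -5.0000]·P = -257.5000
eq1−eq4 → [0.0000  -5.0000]·P = -17.5000
2×2 solve → P = (10.0000, 3.5000)
check cable 4: ‖A_4−P‖² = 101.0000 ≈ L_4² = 101.0000 ✓

(10.0000, 3.5000)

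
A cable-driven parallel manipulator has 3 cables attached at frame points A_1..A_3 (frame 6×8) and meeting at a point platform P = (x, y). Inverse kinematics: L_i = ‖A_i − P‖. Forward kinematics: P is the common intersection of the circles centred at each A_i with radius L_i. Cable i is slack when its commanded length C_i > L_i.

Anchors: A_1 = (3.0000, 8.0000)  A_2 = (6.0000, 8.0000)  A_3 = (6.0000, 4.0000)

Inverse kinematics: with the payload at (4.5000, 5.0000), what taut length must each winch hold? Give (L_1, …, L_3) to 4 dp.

(3.3541, 3.3541, 1.8028)

L_1: Δ = A_1−P = (-1.5000, 3.0000) → ‖Δ‖ = √11.2500 = 3.3541
L_2: Δ = A_2−P = (1.5000, 3.0000) → ‖Δ‖ = √11.2500 = 3.3541
L_3: Δ = A_3−P = (1.5000, -1.0000) → ‖Δ‖ = √3.2500 = 1.8028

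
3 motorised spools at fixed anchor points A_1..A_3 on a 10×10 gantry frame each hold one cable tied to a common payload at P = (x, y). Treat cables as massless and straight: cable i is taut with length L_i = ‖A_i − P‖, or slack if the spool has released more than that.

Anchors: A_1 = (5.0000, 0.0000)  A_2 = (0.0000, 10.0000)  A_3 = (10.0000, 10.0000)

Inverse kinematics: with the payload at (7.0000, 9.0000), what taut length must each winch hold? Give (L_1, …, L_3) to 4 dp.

L_1: Δ = A_1−P = (-2.0000, -9.0000) → ‖Δ‖ = √85.0000 = 9.2195
L_2: Δ = A_2−P = (-7.0000, 1.0000) → ‖Δ‖ = √50.0000 = 7.0711
L_3: Δ = A_3−P = (3.0000, 1.0000) → ‖Δ‖ = √10.0000 = 3.1623

(9.2195, 7.0711, 3.1623)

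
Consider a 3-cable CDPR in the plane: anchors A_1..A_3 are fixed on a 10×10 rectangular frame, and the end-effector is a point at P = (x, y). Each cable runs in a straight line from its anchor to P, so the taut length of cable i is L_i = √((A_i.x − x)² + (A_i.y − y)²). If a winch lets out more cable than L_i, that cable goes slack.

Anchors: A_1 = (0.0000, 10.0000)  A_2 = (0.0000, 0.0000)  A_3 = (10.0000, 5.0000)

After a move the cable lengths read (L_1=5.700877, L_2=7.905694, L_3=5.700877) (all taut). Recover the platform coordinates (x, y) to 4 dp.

expand ‖A_i−P‖²=L_i² and subtract eq 1 (k_i ≔ ‖A_i‖²−L_i²)
k_1 = 0.0000+100.0000−32.5000 = 67.5000
eq1−eq2 → [0.0000  20.0000]·P = 130.0000
eq1−eq3 → [-20.0000  10.0000]·P = -25.0000
2×2 solve → P = (4.5000, 6.5000)

(4.5000, 6.5000)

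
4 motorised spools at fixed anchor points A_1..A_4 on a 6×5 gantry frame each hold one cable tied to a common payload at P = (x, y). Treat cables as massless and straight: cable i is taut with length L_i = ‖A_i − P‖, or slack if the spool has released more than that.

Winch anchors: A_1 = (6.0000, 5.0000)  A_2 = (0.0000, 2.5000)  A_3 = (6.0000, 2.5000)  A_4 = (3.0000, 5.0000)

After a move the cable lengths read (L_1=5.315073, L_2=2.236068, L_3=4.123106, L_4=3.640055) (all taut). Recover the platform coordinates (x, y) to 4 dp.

each cable: (A_i−P)·(A_i−P) = L_i²; let c_i = ‖A_i‖²−L_i²
c_1 = 36.0000+25.0000−28.2500 = 32.7500
row 1: 12.0000x + 5.0000y = 31.5000  (c_2=1.2500)
row 2: 0.0000x + 5.0000y = 7.5000  (c_3=25.2500)
row 3: 6.0000x + 0.0000y = 12.0000  (c_4=20.7500)
Cramer on rows 1–2 → x = 2.0000, y = 1.5000
check cable 4: ‖A_4−P‖² = 13.2500 ≈ L_4² = 13.2500 ✓

(2.0000, 1.5000)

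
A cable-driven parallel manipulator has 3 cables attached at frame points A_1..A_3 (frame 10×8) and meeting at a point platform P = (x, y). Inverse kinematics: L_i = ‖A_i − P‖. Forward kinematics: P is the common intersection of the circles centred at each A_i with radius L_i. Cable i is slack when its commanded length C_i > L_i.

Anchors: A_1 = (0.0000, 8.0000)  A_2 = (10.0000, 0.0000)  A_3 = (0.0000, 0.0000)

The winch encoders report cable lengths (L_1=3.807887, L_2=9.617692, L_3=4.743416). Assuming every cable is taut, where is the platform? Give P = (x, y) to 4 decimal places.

(1.5000, 4.5000)

each cable: (A_i−P)·(A_i−P) = L_i²; let q_i = ‖A_i‖²−L_i²
q_1 = 0.0000+64.0000−14.5000 = 49.5000
row 1: -20.0000x + 16.0000y = 42.0000  (q_2=7.5000)
row 2: 0.0000x + 16.0000y = 72.0000  (q_3=-22.5000)
Cramer on rows 1–2 → x = 1.5000, y = 4.5000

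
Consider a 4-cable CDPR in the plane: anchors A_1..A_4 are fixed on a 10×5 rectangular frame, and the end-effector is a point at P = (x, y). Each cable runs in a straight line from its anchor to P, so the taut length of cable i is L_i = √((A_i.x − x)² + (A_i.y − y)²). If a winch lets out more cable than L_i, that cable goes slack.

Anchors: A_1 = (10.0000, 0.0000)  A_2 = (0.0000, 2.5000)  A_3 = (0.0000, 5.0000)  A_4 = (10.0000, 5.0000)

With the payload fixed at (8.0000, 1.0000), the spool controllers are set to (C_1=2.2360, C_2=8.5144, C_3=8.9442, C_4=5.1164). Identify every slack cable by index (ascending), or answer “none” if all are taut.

2, 4

i=1: geometric 2.2361 vs commanded 2.2360 ⇒ taut
i=2: geometric 8.1394 vs commanded 8.5144 ⇒ slack
i=3: geometric 8.9443 vs commanded 8.9442 ⇒ taut
i=4: geometric 4.4721 vs commanded 5.1164 ⇒ slack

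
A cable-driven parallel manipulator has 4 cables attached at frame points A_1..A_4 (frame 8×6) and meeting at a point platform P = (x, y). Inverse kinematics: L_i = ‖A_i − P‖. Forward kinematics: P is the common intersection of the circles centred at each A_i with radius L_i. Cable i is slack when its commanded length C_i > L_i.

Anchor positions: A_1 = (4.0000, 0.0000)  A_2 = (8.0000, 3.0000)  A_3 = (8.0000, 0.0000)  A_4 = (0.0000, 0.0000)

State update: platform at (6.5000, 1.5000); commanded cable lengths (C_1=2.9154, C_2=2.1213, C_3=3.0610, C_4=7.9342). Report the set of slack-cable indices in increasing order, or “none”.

3, 4

cable 1: L_1 = ‖A_1−P‖ = 2.9155;  C_1 = 2.9154 → taut
cable 2: L_2 = ‖A_2−P‖ = 2.1213;  C_2 = 2.1213 → taut
cable 3: L_3 = ‖A_3−P‖ = 2.1213;  C_3 = 3.0610 → slack
cable 4: L_4 = ‖A_4−P‖ = 6.6708;  C_4 = 7.9342 → slack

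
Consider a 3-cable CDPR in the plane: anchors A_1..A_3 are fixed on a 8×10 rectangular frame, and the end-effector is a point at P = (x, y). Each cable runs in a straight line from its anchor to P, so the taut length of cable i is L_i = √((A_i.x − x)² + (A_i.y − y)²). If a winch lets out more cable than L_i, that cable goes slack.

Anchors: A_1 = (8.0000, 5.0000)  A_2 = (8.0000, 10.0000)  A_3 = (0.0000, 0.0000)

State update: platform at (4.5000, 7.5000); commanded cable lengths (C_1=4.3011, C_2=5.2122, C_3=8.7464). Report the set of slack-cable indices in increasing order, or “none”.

2

cable 1: L_1 = ‖A_1−P‖ = 4.3012;  C_1 = 4.3011 → taut
cable 2: L_2 = ‖A_2−P‖ = 4.3012;  C_2 = 5.2122 → slack
cable 3: L_3 = ‖A_3−P‖ = 8.7464;  C_3 = 8.7464 → taut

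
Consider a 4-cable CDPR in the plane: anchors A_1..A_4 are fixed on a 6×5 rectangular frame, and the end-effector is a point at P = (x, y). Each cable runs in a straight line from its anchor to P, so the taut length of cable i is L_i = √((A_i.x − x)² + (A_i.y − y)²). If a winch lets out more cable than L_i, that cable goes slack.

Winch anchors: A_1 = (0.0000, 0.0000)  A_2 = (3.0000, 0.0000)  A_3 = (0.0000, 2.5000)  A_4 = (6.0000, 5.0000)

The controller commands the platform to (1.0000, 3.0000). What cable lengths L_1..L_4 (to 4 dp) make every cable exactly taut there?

(3.1623, 3.6056, 1.1180, 5.3852)

L_1: Δ = A_1−P = (-1.0000, -3.0000) → ‖Δ‖ = √10.0000 = 3.1623
L_2: Δ = A_2−P = (2.0000, -3.0000) → ‖Δ‖ = √13.0000 = 3.6056
L_3: Δ = A_3−P = (-1.0000, -0.5000) → ‖Δ‖ = √1.2500 = 1.1180
L_4: Δ = A_4−P = (5.0000, 2.0000) → ‖Δ‖ = √29.0000 = 5.3852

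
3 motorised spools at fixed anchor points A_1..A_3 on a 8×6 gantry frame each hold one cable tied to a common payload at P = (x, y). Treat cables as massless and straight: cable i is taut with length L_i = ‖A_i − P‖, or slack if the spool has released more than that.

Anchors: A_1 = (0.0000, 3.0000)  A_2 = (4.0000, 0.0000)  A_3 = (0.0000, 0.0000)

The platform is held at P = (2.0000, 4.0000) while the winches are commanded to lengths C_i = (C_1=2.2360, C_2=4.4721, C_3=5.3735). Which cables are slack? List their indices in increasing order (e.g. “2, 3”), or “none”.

cable 1: √((-2.0000)²+(-1.0000)²)=2.2361, C_1=2.2360: taut
cable 2: √((2.0000)²+(-4.0000)²)=4.4721, C_2=4.4721: taut
cable 3: √((-2.0000)²+(-4.0000)²)=4.4721, C_3=5.3735: slack

3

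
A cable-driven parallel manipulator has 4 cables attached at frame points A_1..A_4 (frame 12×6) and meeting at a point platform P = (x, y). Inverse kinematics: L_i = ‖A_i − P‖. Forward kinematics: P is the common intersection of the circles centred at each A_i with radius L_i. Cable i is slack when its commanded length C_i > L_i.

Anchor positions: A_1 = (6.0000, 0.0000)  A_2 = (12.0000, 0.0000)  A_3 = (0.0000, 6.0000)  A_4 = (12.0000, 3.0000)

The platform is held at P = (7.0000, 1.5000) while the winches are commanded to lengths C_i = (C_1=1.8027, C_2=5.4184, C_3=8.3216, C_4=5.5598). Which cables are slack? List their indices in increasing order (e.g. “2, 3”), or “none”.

2, 4

i=1: geometric 1.8028 vs commanded 1.8027 ⇒ taut
i=2: geometric 5.2202 vs commanded 5.4184 ⇒ slack
i=3: geometric 8.3217 vs commanded 8.3216 ⇒ taut
i=4: geometric 5.2202 vs commanded 5.5598 ⇒ slack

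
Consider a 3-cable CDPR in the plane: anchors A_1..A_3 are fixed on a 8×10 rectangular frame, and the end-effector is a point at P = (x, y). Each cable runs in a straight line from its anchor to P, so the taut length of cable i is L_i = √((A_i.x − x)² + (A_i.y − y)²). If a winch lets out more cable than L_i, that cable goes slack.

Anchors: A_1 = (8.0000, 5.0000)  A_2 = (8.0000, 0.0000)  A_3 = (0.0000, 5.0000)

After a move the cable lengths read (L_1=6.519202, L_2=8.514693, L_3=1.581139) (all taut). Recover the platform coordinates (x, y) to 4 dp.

(1.5000, 5.5000)

expand ‖A_i−P‖²=L_i² and subtract eq 1 (c_i ≔ ‖A_i‖²−L_i²)
c_1 = 64.0000+25.0000−42.5000 = 46.5000
eq1−eq2 → [0.0000  10.0000]·P = 55.0000
eq1−eq3 → [16.0000  0.0000]·P = 24.0000
2×2 solve → P = (1.5000, 5.5000)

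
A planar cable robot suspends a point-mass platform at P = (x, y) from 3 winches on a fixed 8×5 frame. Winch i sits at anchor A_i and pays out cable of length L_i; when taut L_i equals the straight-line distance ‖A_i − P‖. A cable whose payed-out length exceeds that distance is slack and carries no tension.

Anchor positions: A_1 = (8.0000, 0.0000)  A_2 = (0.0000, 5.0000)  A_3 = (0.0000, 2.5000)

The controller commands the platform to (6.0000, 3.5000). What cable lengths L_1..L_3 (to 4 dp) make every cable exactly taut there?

L_1: Δ = A_1−P = (2.0000, -3.5000) → ‖Δ‖ = √16.2500 = 4.0311
L_2: Δ = A_2−P = (-6.0000, 1.5000) → ‖Δ‖ = √38.2500 = 6.1847
L_3: Δ = A_3−P = (-6.0000, -1.0000) → ‖Δ‖ = √37.0000 = 6.0828

(4.0311, 6.1847, 6.0828)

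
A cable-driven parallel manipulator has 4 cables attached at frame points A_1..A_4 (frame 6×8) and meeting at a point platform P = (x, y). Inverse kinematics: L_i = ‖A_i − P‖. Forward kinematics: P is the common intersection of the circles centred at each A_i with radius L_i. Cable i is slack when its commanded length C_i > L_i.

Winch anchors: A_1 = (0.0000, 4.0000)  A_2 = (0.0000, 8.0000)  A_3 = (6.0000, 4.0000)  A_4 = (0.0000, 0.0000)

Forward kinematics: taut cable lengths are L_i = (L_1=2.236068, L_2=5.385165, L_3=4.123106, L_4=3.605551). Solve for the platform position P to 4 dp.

(2.0000, 3.0000)

each cable: (A_i−P)·(A_i−P) = L_i²; let k_i = ‖A_i‖²−L_i²
k_1 = 0.0000+16.0000−5.0000 = 11.0000
row 1: 0.0000x − 8.0000y = -24.0000  (k_2=35.0000)
row 2: -12.0000x + 0.0000y = -24.0000  (k_3=35.0000)
row 3: 0.0000x + 8.0000y = 24.0000  (k_4=-13.0000)
Cramer on rows 1–2 → x = 2.0000, y = 3.0000
check cable 4: ‖A_4−P‖² = 13.0000 ≈ L_4² = 13.0000 ✓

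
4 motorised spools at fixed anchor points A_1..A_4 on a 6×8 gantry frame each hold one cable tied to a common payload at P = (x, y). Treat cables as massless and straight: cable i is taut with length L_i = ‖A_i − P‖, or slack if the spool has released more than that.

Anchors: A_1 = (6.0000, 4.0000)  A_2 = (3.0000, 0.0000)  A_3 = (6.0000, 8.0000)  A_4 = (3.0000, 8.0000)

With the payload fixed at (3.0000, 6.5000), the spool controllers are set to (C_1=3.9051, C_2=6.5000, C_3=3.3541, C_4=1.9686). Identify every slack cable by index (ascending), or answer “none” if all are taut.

cable 1: √((3.0000)²+(-2.5000)²)=3.9051, C_1=3.9051: taut
cable 2: √((0.0000)²+(-6.5000)²)=6.5000, C_2=6.5000: taut
cable 3: √((3.0000)²+(1.5000)²)=3.3541, C_3=3.3541: taut
cable 4: √((0.0000)²+(1.5000)²)=1.5000, C_4=1.9686: slack

4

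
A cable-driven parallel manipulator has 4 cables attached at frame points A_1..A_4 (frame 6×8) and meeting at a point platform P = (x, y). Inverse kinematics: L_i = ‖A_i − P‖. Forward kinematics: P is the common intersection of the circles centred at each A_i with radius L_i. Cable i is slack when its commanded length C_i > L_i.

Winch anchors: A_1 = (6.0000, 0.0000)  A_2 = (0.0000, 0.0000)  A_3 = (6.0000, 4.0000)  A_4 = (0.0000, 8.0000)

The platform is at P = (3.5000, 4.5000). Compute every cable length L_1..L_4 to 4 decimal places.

L_1: Δ = A_1−P = (2.5000, -4.5000) → ‖Δ‖ = √26.5000 = 5.1478
L_2: Δ = A_2−P = (-3.5000, -4.5000) → ‖Δ‖ = √32.5000 = 5.7009
L_3: Δ = A_3−P = (2.5000, -0.5000) → ‖Δ‖ = √6.5000 = 2.5495
L_4: Δ = A_4−P = (-3.5000, 3.5000) → ‖Δ‖ = √24.5000 = 4.9497

(5.1478, 5.7009, 2.5495, 4.9497)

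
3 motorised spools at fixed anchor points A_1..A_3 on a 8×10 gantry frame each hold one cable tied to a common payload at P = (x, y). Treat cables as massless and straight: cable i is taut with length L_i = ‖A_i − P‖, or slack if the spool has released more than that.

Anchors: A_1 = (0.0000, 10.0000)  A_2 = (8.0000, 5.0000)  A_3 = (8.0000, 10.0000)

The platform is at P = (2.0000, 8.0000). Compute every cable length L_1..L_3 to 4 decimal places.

cable 1: Δx=-2.0000, Δy=2.0000; L_1 = √(Δx²+Δy²) = 2.8284
cable 2: Δx=6.0000, Δy=-3.0000; L_2 = √(Δx²+Δy²) = 6.7082
cable 3: Δx=6.0000, Δy=2.0000; L_3 = √(Δx²+Δy²) = 6.3246

(2.8284, 6.7082, 6.3246)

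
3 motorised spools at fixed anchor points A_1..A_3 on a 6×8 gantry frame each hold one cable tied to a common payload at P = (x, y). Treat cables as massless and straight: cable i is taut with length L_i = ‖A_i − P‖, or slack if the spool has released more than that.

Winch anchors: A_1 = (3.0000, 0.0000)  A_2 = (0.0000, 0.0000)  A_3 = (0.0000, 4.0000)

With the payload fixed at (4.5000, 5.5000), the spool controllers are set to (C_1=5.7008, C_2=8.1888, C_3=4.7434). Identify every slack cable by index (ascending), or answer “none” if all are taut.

2

cable 1: L_1 = ‖A_1−P‖ = 5.7009;  C_1 = 5.7008 → taut
cable 2: L_2 = ‖A_2−P‖ = 7.1063;  C_2 = 8.1888 → slack
cable 3: L_3 = ‖A_3−P‖ = 4.7434;  C_3 = 4.7434 → taut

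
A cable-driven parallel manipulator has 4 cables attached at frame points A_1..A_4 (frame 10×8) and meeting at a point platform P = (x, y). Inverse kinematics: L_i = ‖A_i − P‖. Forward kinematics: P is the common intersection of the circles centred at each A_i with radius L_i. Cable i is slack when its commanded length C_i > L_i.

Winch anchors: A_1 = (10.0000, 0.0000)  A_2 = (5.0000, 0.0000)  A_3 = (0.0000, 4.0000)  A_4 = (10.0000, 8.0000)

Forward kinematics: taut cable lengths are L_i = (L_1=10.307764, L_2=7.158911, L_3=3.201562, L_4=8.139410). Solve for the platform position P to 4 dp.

each cable: (A_i−P)·(A_i−P) = L_i²; let c_i = ‖A_i‖²−L_i²
c_1 = 100.0000+0.0000−106.2500 = -6.2500
row 1: 10.0000x + 0.0000y = 20.0000  (c_2=-26.2500)
row 2: 20.0000x − 8.0000y = -12.0000  (c_3=5.7500)
row 3: 0.0000x − 16.0000y = -104.0000  (c_4=97.7500)
Cramer on rows 1–2 → x = 2.0000, y = 6.5000
check cable 4: ‖A_4−P‖² = 66.2500 ≈ L_4² = 66.2500 ✓

(2.0000, 6.5000)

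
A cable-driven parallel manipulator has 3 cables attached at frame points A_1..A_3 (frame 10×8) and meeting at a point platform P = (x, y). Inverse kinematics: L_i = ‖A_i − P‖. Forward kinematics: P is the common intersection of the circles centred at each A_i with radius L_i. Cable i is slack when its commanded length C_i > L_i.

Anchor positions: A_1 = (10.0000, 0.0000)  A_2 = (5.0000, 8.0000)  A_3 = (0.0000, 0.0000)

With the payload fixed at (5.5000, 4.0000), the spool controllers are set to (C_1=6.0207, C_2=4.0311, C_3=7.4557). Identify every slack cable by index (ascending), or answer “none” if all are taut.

3

i=1: geometric 6.0208 vs commanded 6.0207 ⇒ taut
i=2: geometric 4.0311 vs commanded 4.0311 ⇒ taut
i=3: geometric 6.8007 vs commanded 7.4557 ⇒ slack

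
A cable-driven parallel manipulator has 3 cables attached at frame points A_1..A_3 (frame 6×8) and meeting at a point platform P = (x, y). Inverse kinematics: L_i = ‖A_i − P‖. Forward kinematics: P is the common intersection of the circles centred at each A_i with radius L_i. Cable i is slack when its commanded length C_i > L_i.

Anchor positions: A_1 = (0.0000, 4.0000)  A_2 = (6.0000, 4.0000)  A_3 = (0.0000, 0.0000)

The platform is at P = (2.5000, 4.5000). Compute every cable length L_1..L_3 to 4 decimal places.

cable 1: Δx=-2.5000, Δy=-0.5000; L_1 = √(Δx²+Δy²) = 2.5495
cable 2: Δx=3.5000, Δy=-0.5000; L_2 = √(Δx²+Δy²) = 3.5355
cable 3: Δx=-2.5000, Δy=-4.5000; L_3 = √(Δx²+Δy²) = 5.1478

(2.5495, 3.5355, 5.1478)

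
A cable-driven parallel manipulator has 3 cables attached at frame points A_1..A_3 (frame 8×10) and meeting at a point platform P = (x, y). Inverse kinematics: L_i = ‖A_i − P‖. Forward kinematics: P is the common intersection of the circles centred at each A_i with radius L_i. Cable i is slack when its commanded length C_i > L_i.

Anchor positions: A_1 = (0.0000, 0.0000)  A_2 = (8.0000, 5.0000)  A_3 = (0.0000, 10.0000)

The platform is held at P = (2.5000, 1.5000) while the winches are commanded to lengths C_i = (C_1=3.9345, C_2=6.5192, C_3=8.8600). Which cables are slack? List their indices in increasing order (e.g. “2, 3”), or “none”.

cable 1: L_1 = ‖A_1−P‖ = 2.9155;  C_1 = 3.9345 → slack
cable 2: L_2 = ‖A_2−P‖ = 6.5192;  C_2 = 6.5192 → taut
cable 3: L_3 = ‖A_3−P‖ = 8.8600;  C_3 = 8.8600 → taut

1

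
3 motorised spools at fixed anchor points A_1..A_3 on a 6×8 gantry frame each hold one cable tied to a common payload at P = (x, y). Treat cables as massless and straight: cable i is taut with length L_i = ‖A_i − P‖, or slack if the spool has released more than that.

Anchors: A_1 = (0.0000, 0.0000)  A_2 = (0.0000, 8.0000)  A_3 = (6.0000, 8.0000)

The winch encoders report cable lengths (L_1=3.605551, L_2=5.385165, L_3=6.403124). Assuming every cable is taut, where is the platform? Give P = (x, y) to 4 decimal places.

(2.0000, 3.0000)

each cable: (A_i−P)·(A_i−P) = L_i²; let q_i = ‖A_i‖²−L_i²
q_1 = 0.0000+0.0000−13.0000 = -13.0000
row 1: 0.0000x − 16.0000y = -48.0000  (q_2=35.0000)
row 2: -12.0000x − 16.0000y = -72.0000  (q_3=59.0000)
Cramer on rows 1–2 → x = 2.0000, y = 3.0000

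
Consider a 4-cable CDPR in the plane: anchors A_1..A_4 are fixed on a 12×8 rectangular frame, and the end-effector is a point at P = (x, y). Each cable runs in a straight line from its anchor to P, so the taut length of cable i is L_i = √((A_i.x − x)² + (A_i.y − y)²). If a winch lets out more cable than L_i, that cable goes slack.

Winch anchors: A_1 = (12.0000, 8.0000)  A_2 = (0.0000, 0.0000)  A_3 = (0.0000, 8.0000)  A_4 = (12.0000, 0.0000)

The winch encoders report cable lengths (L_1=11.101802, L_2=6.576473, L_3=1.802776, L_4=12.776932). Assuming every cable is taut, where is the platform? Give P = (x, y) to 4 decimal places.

each cable: (A_i−P)·(A_i−P) = L_i²; let k_i = ‖A_i‖²−L_i²
k_1 = 144.0000+64.0000−123.2500 = 84.7500
row 1: 24.0000x + 16.0000y = 128.0000  (k_2=-43.2500)
row 2: 24.0000x + 0.0000y = 24.0000  (k_3=60.7500)
row 3: 0.0000x + 16.0000y = 104.0000  (k_4=-19.2500)
Cramer on rows 1–2 → x = 1.0000, y = 6.5000
check cable 4: ‖A_4−P‖² = 163.2500 ≈ L_4² = 163.2500 ✓

(1.0000, 6.5000)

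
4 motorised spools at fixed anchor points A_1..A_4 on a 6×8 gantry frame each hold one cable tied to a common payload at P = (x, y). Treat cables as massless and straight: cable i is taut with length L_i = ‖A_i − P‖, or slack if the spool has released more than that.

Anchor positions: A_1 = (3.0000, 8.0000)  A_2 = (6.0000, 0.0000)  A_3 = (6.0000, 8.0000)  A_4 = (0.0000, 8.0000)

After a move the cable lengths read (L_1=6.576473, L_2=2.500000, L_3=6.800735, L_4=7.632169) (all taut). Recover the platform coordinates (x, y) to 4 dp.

circle eqns → linear via eq_j − eq_1; set c_j = A_j·A_j − L_j²
c_1 = 9.0000+64.0000−43.2500 = 29.7500
-6.0000·x + 16.0000·y = c_1−c_2 = 0.0000
-6.0000·x + 0.0000·y = c_1−c_3 = -24.0000
6.0000·x + 0.0000·y = c_1−c_4 = 24.0000
solve first two rows → x=4.0000, y=1.5000
check cable 4: ‖A_4−P‖² = 58.2500 ≈ L_4² = 58.2500 ✓

(4.0000, 1.5000)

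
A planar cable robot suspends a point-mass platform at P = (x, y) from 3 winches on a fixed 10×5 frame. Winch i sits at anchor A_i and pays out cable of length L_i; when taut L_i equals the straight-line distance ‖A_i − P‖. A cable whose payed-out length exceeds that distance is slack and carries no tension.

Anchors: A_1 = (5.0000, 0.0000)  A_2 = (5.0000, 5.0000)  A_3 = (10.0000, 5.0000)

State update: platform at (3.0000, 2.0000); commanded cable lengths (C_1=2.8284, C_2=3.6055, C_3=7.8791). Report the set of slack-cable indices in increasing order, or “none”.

cable 1: √((2.0000)²+(-2.0000)²)=2.8284, C_1=2.8284: taut
cable 2: √((2.0000)²+(3.0000)²)=3.6056, C_2=3.6055: taut
cable 3: √((7.0000)²+(3.0000)²)=7.6158, C_3=7.8791: slack

3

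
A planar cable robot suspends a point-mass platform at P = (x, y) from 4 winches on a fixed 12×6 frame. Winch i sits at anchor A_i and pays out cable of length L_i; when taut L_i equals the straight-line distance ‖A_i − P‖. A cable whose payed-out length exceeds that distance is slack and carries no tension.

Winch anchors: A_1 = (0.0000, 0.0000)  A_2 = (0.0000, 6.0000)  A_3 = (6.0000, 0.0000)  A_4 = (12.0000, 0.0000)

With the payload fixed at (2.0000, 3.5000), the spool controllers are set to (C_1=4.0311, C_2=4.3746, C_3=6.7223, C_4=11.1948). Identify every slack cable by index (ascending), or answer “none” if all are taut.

2, 3, 4

cable 1: L_1 = ‖A_1−P‖ = 4.0311;  C_1 = 4.0311 → taut
cable 2: L_2 = ‖A_2−P‖ = 3.2016;  C_2 = 4.3746 → slack
cable 3: L_3 = ‖A_3−P‖ = 5.3151;  C_3 = 6.7223 → slack
cable 4: L_4 = ‖A_4−P‖ = 10.5948;  C_4 = 11.1948 → slack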